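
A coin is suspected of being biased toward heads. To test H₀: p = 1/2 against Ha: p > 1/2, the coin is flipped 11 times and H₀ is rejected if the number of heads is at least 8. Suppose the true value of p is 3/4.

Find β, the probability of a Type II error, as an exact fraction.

A Type II error is failing to reject when Ha holds: with p = 3/4, β = P(K ≤ 7).
Equivalently, β = 1 − P(K ≥ 8) = 150311/524288.

150311/524288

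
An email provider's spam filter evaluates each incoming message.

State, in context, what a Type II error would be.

With the conventional null hypothesis that the message is legitimate (not spam):
A Type II error is failing to reject H₀ when H₀ is false.
Here that means delivering the message to the inbox when actually the message is spam.

A Type II error would mean concluding that the message is legitimate (not spam) (or at least failing to establish that the message is spam) when in fact the message is spam.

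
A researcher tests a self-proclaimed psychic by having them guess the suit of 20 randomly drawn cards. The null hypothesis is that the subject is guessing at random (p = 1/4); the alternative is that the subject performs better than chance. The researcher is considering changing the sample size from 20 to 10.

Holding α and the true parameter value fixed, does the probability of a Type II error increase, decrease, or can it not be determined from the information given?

A smaller sample increases the standard error, so the sampling distributions under H₀ and Ha overlap more.

It increases.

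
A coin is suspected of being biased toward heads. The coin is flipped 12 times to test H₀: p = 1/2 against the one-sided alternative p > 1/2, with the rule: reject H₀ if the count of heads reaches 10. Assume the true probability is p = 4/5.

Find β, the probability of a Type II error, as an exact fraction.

21565149/48828125

Under the alternative p = 4/5, X ~ Binomial(12, 4/5); β is the probability the test does not reject, P(X < 10).
Equivalently, β = 1 − P(X ≥ 10) = 21565149/48828125.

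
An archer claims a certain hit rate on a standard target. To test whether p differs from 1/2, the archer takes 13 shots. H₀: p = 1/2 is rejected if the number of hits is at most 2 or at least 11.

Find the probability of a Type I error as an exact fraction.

23/1024

The significance level is the null-hypothesis probability of the rejection region {≤2} ∪ {≥11}.
Each tail has probability (1 + 13 + 78)/8192; doubling gives α = 184/8192 = 23/1024.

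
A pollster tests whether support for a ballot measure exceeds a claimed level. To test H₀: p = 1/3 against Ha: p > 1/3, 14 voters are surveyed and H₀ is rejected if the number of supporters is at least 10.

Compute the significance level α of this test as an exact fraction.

19321/4782969

The Type I error probability is α = P(S ≥ 10) computed under H₀, where S ~ Binomial(14, 1/3).
Summing C(14,j)(1/3)^j(2/3)^{14−j} for j = 10,…,14 gives 19321/4782969.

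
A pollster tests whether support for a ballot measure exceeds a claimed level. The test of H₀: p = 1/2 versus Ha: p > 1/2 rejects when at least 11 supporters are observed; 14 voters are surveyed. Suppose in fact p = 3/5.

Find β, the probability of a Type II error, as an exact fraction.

β = P(fail to reject H₀ | Ha true) = P(X ≤ 10 | p = 3/5), X ~ Binomial(14, 3/5).
Equivalently, β = 1 − P(X ≥ 11) = 5344795024/6103515625.

5344795024/6103515625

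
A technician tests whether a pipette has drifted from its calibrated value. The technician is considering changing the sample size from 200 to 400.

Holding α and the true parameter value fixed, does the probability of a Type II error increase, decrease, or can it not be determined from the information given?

A larger sample reduces the standard error, pulling the sampling distribution under Ha further from the non-rejection region.

It decreases.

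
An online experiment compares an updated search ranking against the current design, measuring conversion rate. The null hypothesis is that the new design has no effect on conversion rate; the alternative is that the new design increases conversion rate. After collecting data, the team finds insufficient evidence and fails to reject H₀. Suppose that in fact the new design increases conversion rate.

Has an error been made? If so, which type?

Type II error

H₀ was not rejected, but H₀ is actually false.
Failing to reject a false null hypothesis is a Type II error (false negative).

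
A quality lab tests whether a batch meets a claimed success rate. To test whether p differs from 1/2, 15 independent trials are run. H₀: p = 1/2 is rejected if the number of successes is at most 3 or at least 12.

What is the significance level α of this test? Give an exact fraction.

The significance level is the null-hypothesis probability of the rejection region {≤3} ∪ {≥12}.
The two tails are symmetric, so α = 2·(1 + 15 + 105 + 455)/2^15 = 1152/32768 = 9/256.

9/256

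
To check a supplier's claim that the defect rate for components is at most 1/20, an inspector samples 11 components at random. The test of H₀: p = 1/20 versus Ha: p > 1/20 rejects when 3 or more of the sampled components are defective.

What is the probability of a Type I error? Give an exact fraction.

The significance level is the probability, assuming p = 1/20, of seeing 3 or more defectives in 11 draws.
Via the complement, α = 1 − Σ_{j=0}^{2} C(11,j)(1/20)^j(19/20)^{11-j} = 4992302221/327680000000.

4992302221/327680000000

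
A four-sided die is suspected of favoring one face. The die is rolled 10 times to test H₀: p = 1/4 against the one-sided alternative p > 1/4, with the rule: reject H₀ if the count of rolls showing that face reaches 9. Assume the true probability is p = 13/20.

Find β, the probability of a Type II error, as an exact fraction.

9359826552041/10240000000000

Under the alternative p = 13/20, Y ~ Binomial(10, 13/20); β is the probability the test does not reject, P(Y < 9).
Equivalently, β = 1 − P(Y ≥ 9) = 9359826552041/10240000000000.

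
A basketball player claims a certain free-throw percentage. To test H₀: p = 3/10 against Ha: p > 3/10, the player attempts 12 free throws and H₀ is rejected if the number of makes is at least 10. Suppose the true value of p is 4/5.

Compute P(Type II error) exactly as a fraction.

Under the alternative p = 4/5, S ~ Binomial(12, 4/5); β is the probability the test does not reject, P(S < 10).
Equivalently, β = 1 − P(S ≥ 10) = 21565149/48828125.

21565149/48828125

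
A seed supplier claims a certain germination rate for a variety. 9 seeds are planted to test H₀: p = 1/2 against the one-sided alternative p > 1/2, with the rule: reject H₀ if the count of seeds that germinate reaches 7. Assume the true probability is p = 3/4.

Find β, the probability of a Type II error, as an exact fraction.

13085/32768

Under the alternative p = 3/4, K ~ Binomial(9, 3/4); β is the probability the test does not reject, P(K < 7).
Equivalently, β = 1 − P(K ≥ 7) = 13085/32768.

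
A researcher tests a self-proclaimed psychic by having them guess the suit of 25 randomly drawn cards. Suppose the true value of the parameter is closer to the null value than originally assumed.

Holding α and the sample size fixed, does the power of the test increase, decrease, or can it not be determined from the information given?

A smaller true effect puts the Ha sampling distribution closer to H₀, so more of it falls in the non-rejection region.
Since power = 1 − β and β increases, power decreases.

It decreases.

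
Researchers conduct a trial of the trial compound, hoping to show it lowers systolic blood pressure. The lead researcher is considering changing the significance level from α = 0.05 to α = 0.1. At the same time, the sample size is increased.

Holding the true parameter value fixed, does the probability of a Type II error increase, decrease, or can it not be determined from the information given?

It decreases.

A larger α widens the rejection region, so when the alternative is true more outcomes lead to rejection — failing to reject becomes less likely. More data shrinks sampling variability; the test statistic under Ha concentrates further from the null value, making rejection more likely. Both changes push β in the same direction.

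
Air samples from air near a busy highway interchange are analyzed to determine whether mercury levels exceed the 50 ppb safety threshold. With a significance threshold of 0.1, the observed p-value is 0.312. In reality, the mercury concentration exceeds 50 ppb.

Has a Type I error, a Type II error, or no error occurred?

The conventional null hypothesis is that the mercury concentration is at or below 50 ppb (safe).
Since p = 0.312 ≥ α = 0.1, H₀ is not rejected.
H₀ is false (actually the mercury concentration exceeds 50 ppb).
Failing to reject a false H₀ is a Type II error.

Type II error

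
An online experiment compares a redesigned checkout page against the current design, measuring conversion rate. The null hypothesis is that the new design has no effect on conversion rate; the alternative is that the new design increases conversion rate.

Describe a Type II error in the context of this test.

A Type II error would mean concluding that the new design has no effect on conversion rate (or at least failing to establish that the new design increases conversion rate) when in fact the new design increases conversion rate.

A Type II error is failing to reject H₀ when H₀ is false.
Here that means keeping the current design when actually the new design increases conversion rate.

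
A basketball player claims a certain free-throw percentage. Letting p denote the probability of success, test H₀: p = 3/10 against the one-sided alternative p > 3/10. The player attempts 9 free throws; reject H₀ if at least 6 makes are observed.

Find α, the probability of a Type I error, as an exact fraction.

α = P(reject H₀ | H₀ true) = P(K ≥ 6 | p = 3/10), with K ~ Binomial(9, 3/10).
Summing C(9,j)(3/10)^j(7/10)^{9−j} for j = 6,…,9 gives 12647421/500000000.

12647421/500000000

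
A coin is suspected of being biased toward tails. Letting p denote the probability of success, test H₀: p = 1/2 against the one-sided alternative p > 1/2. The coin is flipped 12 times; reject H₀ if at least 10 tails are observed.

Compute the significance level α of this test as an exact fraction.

79/4096

Under H₀, X ~ Binomial(12, 1/2), and α = P(X ≥ 10).
Summing the upper tail: (66 + 12 + 1) / 2^12 = 79/4096.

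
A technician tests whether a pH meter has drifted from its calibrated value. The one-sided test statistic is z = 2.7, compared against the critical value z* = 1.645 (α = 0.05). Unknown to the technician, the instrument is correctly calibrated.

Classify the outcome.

Type I error

The conventional null hypothesis is that the instrument is correctly calibrated.
Since z = 2.7 > z* = 1.645, H₀ is rejected.
H₀ is true (actually the instrument is correctly calibrated).
Rejecting a true H₀ is a Type I error.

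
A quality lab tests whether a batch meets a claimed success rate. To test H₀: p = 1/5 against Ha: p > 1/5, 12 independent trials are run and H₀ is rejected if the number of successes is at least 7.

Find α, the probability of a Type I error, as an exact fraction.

952913/244140625

α = P(reject H₀ | H₀ true) = P(Y ≥ 7 | p = 1/5), with Y ~ Binomial(12, 1/5).
Summing C(12,j)(1/5)^j(4/5)^{12−j} for j = 7,…,12 gives 952913/244140625.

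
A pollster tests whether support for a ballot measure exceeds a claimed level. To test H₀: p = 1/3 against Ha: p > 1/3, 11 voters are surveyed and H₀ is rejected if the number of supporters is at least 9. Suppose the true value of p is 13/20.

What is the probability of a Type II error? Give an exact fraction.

A Type II error is failing to reject when Ha holds: with p = 13/20, β = P(Y ≤ 8).
Adding the binomial probabilities P(Y=0)+…+P(Y=8) at p = 13/20 gives 32762721984671/40960000000000.

32762721984671/40960000000000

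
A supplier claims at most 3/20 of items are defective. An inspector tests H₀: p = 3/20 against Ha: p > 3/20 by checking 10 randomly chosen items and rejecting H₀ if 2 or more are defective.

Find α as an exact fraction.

Under H₀, K ~ Binomial(10, 3/20); the Type I error rate is P(K ≥ 2).
α = 1 − P(K ≤ 1) = 1 − 5573630195359/10240000000000 = 4666369804641/10240000000000.

4666369804641/10240000000000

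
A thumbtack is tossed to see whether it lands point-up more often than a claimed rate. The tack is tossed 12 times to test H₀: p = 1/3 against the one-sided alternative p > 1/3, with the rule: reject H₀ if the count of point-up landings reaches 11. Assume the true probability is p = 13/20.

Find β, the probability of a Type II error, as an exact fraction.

3922160441778411/4096000000000000

β = P(fail to reject H₀ | Ha true) = P(S ≤ 10 | p = 13/20), S ~ Binomial(12, 13/20).
Summing C(12,j)·(13/20)^j·(7/20)^{12-j} for j = 0..10 gives 3922160441778411/4096000000000000.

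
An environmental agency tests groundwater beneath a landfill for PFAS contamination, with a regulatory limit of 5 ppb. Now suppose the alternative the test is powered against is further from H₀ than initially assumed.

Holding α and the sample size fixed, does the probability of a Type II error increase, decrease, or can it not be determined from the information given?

The further the true parameter sits from the null value, the more of the Ha sampling distribution falls in the rejection region.

It decreases.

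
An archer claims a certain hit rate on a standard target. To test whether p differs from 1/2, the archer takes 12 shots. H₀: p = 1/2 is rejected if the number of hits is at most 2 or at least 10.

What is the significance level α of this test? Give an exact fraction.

79/2048

The significance level is the null-hypothesis probability of the rejection region {≤2} ∪ {≥10}.
By symmetry, α = 2·P(Y ≤ 2) = 2·(1 + 12 + 66)/4096 = 158/4096 = 79/2048.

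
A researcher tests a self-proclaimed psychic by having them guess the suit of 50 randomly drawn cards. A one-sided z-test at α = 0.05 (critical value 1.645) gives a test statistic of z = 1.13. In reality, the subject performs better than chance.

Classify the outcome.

The conventional null hypothesis is that the subject is guessing at random (p = 1/4).
Since z = 1.13 ≤ z* = 1.645, H₀ is not rejected.
H₀ is false (actually the subject performs better than chance).
Failing to reject a false H₀ is a Type II error.

Type II error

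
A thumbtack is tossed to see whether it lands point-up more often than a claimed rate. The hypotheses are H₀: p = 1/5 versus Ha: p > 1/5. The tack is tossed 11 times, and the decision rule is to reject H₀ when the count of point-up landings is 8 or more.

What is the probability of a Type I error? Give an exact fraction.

2297/9765625

The Type I error probability is α = P(X ≥ 8) computed under H₀, where X ~ Binomial(11, 1/5).
Summing C(11,j)(1/5)^j(4/5)^{11−j} for j = 8,…,11 gives 2297/9765625.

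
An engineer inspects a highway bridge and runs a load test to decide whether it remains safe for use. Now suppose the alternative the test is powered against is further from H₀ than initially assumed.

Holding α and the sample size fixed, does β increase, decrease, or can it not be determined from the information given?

It decreases.

A bigger departure from H₀ is easier for the test to detect, so it fails to reject less often.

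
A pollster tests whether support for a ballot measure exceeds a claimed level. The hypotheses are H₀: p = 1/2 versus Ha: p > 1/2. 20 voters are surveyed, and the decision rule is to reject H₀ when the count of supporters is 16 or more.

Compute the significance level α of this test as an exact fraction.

1549/262144

The Type I error probability is α = P(K ≥ 16) computed under H₀, where K ~ Binomial(20, 1/2).
Summing the upper tail: (4845 + 1140 + 190 + 20 + 1) / 2^20 = 6196/1048576 = 1549/262144.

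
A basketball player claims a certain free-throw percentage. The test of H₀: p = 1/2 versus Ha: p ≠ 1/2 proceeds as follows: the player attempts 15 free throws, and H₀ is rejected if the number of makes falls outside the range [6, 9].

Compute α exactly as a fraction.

309/1024

α = P(K ≤ 5 or K ≥ 10 | p = 1/2), K ~ Binomial(15, 1/2).
By symmetry, α = 2·P(K ≤ 5) = 2·(1 + 15 + 105 + 455 + 1365 + 3003)/32768 = 9888/32768 = 309/1024.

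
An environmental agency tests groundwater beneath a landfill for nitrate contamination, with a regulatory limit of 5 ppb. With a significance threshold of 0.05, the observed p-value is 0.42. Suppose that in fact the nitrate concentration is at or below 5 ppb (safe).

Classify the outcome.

The conventional null hypothesis is that the nitrate concentration is at or below 5 ppb (safe).
Since p = 0.42 ≥ α = 0.05, H₀ is not rejected.
H₀ is true (actually the nitrate concentration is at or below 5 ppb (safe)).
The decision matches the true state — no error.

No error (correct decision).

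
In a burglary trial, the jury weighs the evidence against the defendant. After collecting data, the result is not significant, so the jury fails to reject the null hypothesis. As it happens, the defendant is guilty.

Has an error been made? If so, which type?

Type II error

The conventional null hypothesis here is that the defendant is innocent.
H₀ was not rejected, but H₀ is actually false.
Failing to reject a false null hypothesis is a Type II error (false negative).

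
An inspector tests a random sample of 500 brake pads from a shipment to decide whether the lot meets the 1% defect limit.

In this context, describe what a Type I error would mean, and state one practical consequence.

With the conventional null hypothesis that the lot's defect rate is 1% (within specification):
A Type I error is rejecting H₀ when H₀ is true.
Here that means rejecting the lot and scrapping or reworking it when actually the lot's defect rate is 1% (within specification).

A Type I error would mean concluding that the lot's defect rate exceeds 1% when in fact the lot's defect rate is 1% (within specification). Consequence: a good lot is scrapped, wasting material and production time.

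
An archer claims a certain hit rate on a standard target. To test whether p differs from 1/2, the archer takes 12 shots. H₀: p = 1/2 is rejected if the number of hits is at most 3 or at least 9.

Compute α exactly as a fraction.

Under H₀, X ~ Binomial(12, 1/2); α is the probability of landing in either tail, P(X ≤ 3) + P(X ≥ 9).
The two tails are symmetric, so α = 2·(1 + 12 + 66 + 220)/2^12 = 598/4096 = 299/2048.

299/2048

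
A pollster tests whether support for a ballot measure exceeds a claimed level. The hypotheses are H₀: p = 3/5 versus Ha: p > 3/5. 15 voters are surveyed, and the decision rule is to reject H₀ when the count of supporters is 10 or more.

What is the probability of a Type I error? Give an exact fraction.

α = P(reject H₀ | H₀ true) = P(X ≥ 10 | p = 3/5), with X ~ Binomial(15, 3/5).
Adding the binomial terms for j = 10 through 15 with p = 3/5 yields 12305162061/30517578125.

12305162061/30517578125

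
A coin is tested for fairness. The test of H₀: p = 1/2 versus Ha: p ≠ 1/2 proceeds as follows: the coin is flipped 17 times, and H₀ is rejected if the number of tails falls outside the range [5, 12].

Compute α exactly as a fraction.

1607/32768

α = P(S ≤ 4 or S ≥ 13 | p = 1/2), S ~ Binomial(17, 1/2).
By symmetry, α = 2·P(S ≤ 4) = 2·(1 + 17 + 136 + 680 + 2380)/131072 = 6428/131072 = 1607/32768.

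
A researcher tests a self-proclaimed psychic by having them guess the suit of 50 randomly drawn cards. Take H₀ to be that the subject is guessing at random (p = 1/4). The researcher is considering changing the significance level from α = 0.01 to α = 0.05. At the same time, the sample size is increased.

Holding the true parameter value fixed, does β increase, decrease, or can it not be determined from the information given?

A larger α widens the rejection region, so when the alternative is true more outcomes lead to rejection — failing to reject becomes less likely. More data shrinks sampling variability; the test statistic under Ha concentrates further from the null value, making rejection more likely. Both changes push β in the same direction.

It decreases.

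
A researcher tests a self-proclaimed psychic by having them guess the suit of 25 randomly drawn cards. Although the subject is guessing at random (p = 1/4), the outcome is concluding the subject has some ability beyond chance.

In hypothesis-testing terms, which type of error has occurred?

Type I error

The null hypothesis here is that the subject is guessing at random (p = 1/4).
'Concluding the subject has some ability beyond chance' corresponds to rejecting H₀.
H₀ was rejected but H₀ is true — a Type I error (false positive).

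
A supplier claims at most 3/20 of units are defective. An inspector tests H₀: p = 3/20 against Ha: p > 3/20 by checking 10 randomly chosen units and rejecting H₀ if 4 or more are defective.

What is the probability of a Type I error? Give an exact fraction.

Under H₀, S ~ Binomial(10, 3/20); the Type I error rate is P(S ≥ 4).
Computing the lower-tail complement: 1 − 2432077314871/2560000000000 = 127922685129/2560000000000.

127922685129/2560000000000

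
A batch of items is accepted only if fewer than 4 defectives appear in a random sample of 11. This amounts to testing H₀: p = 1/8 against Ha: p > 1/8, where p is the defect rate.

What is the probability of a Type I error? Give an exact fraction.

41842445/1073741824

The significance level is the probability, assuming p = 1/8, of seeing 4 or more defectives in 11 draws.
Via the complement, α = 1 − Σ_{j=0}^{3} C(11,j)(1/8)^j(7/8)^{11-j} = 41842445/1073741824.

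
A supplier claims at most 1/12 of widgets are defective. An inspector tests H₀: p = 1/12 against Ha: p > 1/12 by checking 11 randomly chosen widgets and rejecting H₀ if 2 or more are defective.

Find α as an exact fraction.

α = P(reject H₀ | H₀ true) = P(Y ≥ 2 | p = 1/12), Y ~ Binomial(11, 1/12).
α = 1 − P(Y ≤ 1) = 1 − 285311670611/371504185344 = 86192514733/371504185344.

86192514733/371504185344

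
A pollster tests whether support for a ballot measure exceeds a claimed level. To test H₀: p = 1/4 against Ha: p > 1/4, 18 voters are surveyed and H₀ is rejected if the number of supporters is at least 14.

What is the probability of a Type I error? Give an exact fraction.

α = P(reject H₀ | H₀ true) = P(S ≥ 14 | p = 1/4), with S ~ Binomial(18, 1/4).
P(S ≥ 14) = Σ_{j=14}^{18} C(18,j)·(1/4)^j·(3/4)^{18-j} = 67831/17179869184.

67831/17179869184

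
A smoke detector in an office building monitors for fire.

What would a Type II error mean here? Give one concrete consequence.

With the conventional null hypothesis that there is no fire:
A Type II error is failing to reject H₀ when H₀ is false.
Here that means remaining silent when actually there is a fire.

A Type II error would mean concluding that there is no fire (or at least failing to establish that there is a fire) when in fact there is a fire. Consequence: a real fire goes undetected.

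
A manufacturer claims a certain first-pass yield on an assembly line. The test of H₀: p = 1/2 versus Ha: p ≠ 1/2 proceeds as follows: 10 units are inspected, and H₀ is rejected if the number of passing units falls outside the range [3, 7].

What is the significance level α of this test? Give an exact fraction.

7/64

α = P(K ≤ 2 or K ≥ 8 | p = 1/2), K ~ Binomial(10, 1/2).
Each tail has probability (1 + 10 + 45)/1024; doubling gives α = 112/1024 = 7/64.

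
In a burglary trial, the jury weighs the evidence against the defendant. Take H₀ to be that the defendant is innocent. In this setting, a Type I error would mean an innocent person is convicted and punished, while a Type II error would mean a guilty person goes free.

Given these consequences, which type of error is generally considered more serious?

Type I error

The Type I consequence (an innocent person is convicted and punished) is more severe than the Type II consequence (a guilty person goes free).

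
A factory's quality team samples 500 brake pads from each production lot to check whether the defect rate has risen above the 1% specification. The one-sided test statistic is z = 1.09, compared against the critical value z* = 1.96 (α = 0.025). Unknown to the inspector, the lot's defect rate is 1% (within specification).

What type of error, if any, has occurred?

Neither — the decision is correct.

The conventional null hypothesis is that the lot's defect rate is 1% (within specification).
Since z = 1.09 ≤ z* = 1.96, H₀ is not rejected.
H₀ is true (actually the lot's defect rate is 1% (within specification)).
The decision matches the true state — no error.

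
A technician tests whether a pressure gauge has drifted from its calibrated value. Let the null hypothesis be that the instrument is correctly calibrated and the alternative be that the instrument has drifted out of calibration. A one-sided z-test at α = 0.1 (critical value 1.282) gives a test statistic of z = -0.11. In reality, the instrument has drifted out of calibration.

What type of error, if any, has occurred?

Type II error

Since z = -0.11 ≤ z* = 1.282, H₀ is not rejected.
H₀ is false (actually the instrument has drifted out of calibration).
Failing to reject a false H₀ is a Type II error.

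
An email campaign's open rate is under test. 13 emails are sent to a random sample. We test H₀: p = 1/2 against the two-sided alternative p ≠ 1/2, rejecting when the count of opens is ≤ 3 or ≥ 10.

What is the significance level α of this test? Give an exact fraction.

The significance level is the null-hypothesis probability of the rejection region {≤3} ∪ {≥10}.
The two tails are symmetric, so α = 2·(1 + 13 + 78 + 286)/2^13 = 756/8192 = 189/2048.

189/2048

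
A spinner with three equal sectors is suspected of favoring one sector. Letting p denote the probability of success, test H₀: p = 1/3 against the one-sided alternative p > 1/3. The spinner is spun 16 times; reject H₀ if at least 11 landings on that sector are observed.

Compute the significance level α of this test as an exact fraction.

α = P(reject H₀ | H₀ true) = P(X ≥ 11 | p = 1/3), with X ~ Binomial(16, 1/3).
P(X ≥ 11) = Σ_{j=11}^{16} C(16,j)·(1/3)^j·(2/3)^{16-j} = 19321/4782969.

19321/4782969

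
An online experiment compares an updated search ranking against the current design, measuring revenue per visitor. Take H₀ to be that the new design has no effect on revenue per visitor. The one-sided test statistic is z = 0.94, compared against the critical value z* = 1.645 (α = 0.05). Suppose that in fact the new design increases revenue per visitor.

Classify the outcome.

Since z = 0.94 ≤ z* = 1.645, H₀ is not rejected.
H₀ is false (actually the new design increases revenue per visitor).
Failing to reject a false H₀ is a Type II error.

Type II error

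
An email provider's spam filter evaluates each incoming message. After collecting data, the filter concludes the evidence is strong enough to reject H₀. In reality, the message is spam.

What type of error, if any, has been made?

The conventional null hypothesis here is that the message is legitimate (not spam).
The test rejected a false H₀ — the decision matches the true state.

No error (correct decision).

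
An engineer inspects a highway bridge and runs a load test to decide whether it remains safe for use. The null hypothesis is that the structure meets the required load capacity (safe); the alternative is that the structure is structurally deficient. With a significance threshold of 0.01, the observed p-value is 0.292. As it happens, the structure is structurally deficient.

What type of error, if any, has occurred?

Type II error

Since p = 0.292 ≥ α = 0.01, H₀ is not rejected.
H₀ is false (actually the structure is structurally deficient).
Failing to reject a false H₀ is a Type II error.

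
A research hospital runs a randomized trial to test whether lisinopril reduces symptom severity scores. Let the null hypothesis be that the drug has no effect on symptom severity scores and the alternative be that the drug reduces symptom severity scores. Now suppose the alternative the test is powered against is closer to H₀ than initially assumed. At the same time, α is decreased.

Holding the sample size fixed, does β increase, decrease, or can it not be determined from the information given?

A smaller departure from H₀ means the test statistic under Ha is distributed closer to where it would be under H₀; rejection becomes less likely. Lowering α raises the bar for rejection; under Ha, the test now fails to reject on outcomes it previously would have rejected. Both changes push β in the same direction.

It increases.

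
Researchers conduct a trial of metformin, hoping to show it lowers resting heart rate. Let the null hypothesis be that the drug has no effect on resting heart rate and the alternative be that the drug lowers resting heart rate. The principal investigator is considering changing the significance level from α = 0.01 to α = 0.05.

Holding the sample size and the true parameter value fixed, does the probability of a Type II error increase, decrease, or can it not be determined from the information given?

A larger α widens the rejection region, so when the alternative is true more outcomes lead to rejection — failing to reject becomes less likely.

It decreases.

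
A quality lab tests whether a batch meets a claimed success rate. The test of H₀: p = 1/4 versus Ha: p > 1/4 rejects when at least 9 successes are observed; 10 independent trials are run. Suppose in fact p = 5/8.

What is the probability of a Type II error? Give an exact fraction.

1005382449/1073741824

A Type II error is failing to reject when Ha holds: with p = 5/8, β = P(K ≤ 8).
Summing C(10,j)·(5/8)^j·(3/8)^{10-j} for j = 0..8 gives 1005382449/1073741824.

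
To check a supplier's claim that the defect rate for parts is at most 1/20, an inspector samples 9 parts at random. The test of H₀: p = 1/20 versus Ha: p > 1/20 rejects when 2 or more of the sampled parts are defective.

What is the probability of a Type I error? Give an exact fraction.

The significance level is the probability, assuming p = 1/20, of seeing 2 or more defectives in 9 draws.
α = 1 − P(K ≤ 1) = 1 − 118884941287/128000000000 = 9115058713/128000000000.

9115058713/128000000000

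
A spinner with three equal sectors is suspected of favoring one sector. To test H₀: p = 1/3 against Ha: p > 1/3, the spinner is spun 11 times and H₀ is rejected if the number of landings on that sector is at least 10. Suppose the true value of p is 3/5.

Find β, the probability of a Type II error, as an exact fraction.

1894076/1953125

A Type II error is failing to reject when Ha holds: with p = 3/5, β = P(Y ≤ 9).
Summing C(11,j)·(3/5)^j·(2/5)^{11-j} for j = 0..9 gives 1894076/1953125.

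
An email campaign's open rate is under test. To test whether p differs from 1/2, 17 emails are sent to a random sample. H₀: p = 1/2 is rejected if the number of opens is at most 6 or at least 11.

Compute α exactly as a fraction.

α = P(S ≤ 6 or S ≥ 11 | p = 1/2), S ~ Binomial(17, 1/2).
Each tail has probability (1 + 17 + 136 + 680 + 2380 + 6188 + 12376)/131072; doubling gives α = 43556/131072 = 10889/32768.

10889/32768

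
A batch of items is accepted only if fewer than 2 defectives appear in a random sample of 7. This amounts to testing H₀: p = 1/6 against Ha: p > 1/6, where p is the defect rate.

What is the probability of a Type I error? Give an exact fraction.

7703/23328

The significance level is the probability, assuming p = 1/6, of seeing 2 or more defectives in 7 draws.
α = 1 − P(K ≤ 1) = 1 − 15625/23328 = 7703/23328.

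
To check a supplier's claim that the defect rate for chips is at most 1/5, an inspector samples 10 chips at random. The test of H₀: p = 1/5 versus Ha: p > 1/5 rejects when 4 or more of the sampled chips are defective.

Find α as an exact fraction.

α = P(reject H₀ | H₀ true) = P(K ≥ 4 | p = 1/5), K ~ Binomial(10, 1/5).
Computing the lower-tail complement: 1 − 8585216/9765625 = 1180409/9765625.

1180409/9765625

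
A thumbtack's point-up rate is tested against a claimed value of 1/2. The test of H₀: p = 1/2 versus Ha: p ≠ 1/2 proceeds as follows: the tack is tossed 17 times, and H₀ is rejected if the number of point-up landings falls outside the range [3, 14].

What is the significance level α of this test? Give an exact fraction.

α = P(X ≤ 2 or X ≥ 15 | p = 1/2), X ~ Binomial(17, 1/2).
The two tails are symmetric, so α = 2·(1 + 17 + 136)/2^17 = 308/131072 = 77/32768.

77/32768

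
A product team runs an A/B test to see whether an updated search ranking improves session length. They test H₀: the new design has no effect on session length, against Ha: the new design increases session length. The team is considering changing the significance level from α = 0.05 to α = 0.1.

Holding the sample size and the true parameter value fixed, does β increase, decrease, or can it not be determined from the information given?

It decreases.

A larger α widens the rejection region, so when the alternative is true more outcomes lead to rejection — failing to reject becomes less likely.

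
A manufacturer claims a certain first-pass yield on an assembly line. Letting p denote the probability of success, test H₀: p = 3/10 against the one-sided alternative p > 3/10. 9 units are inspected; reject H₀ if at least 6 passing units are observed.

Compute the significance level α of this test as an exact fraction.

The Type I error probability is α = P(K ≥ 6) computed under H₀, where K ~ Binomial(9, 3/10).
Summing C(9,j)(3/10)^j(7/10)^{9−j} for j = 6,…,9 gives 12647421/500000000.

12647421/500000000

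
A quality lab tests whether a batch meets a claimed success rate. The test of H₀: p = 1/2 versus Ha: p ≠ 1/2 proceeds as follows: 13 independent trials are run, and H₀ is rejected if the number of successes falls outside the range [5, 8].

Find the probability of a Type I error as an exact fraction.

α = P(Y ≤ 4 or Y ≥ 9 | p = 1/2), Y ~ Binomial(13, 1/2).
By symmetry, α = 2·P(Y ≤ 4) = 2·(1 + 13 + 78 + 286 + 715)/8192 = 2186/8192 = 1093/4096.

1093/4096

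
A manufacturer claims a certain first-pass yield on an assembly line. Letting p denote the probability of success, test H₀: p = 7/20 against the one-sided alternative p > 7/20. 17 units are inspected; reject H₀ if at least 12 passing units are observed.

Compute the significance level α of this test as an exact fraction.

9879295987937618781/3276800000000000000000

Under H₀, Y ~ Binomial(17, 7/20), and α = P(Y ≥ 12).
Adding the binomial terms for j = 12 through 17 with p = 7/20 yields 9879295987937618781/3276800000000000000000.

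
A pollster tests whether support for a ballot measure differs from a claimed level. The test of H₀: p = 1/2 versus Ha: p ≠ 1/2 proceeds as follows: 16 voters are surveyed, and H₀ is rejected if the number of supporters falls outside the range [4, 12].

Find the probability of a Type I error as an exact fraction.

The significance level is the null-hypothesis probability of the rejection region {≤3} ∪ {≥13}.
The two tails are symmetric, so α = 2·(1 + 16 + 120 + 560)/2^16 = 1394/65536 = 697/32768.

697/32768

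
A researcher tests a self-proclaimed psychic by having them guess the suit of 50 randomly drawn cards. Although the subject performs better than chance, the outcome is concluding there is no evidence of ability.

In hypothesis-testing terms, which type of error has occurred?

The null hypothesis here is that the subject is guessing at random (p = 1/4).
'Concluding there is no evidence of ability' corresponds to failing to reject H₀.
H₀ was not rejected but H₀ is false — a Type II error (false negative).

Type II error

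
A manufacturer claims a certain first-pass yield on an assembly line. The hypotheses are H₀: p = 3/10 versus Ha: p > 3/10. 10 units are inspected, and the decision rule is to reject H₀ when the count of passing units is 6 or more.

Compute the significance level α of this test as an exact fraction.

236744937/5000000000

α = P(reject H₀ | H₀ true) = P(S ≥ 6 | p = 3/10), with S ~ Binomial(10, 3/10).
Adding the binomial terms for j = 6 through 10 with p = 3/10 yields 236744937/5000000000.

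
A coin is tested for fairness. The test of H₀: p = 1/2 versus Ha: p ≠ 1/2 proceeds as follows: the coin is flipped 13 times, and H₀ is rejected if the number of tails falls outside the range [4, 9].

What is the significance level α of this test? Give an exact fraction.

189/2048

α = P(X ≤ 3 or X ≥ 10 | p = 1/2), X ~ Binomial(13, 1/2).
Each tail has probability (1 + 13 + 78 + 286)/8192; doubling gives α = 756/8192 = 189/2048.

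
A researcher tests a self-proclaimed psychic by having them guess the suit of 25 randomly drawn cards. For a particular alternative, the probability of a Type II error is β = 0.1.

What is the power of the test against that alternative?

Power = 1 − β = 1 − 0.1 = 0.9.

0.9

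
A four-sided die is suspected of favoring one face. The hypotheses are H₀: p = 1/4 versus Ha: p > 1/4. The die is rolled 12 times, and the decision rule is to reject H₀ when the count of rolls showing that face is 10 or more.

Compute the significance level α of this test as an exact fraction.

α = P(reject H₀ | H₀ true) = P(Y ≥ 10 | p = 1/4), with Y ~ Binomial(12, 1/4).
Summing C(12,j)(1/4)^j(3/4)^{12−j} for j = 10,…,12 gives 631/16777216.

631/16777216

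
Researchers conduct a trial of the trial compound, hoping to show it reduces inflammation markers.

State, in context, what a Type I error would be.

A Type I error would mean concluding that the drug reduces inflammation markers when in fact the drug has no effect on inflammation markers.

With the conventional null hypothesis that the drug has no effect on inflammation markers:
A Type I error is rejecting H₀ when H₀ is true.
Here that means concluding that the drug is effective when actually the drug has no effect on inflammation markers.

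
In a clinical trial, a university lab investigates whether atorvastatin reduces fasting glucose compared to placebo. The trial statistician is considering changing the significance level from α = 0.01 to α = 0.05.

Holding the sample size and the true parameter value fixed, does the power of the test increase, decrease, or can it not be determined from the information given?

A larger α widens the rejection region, so when the alternative is true more outcomes lead to rejection — failing to reject becomes less likely.
Since power = 1 − β and β decreases, power increases.

It increases.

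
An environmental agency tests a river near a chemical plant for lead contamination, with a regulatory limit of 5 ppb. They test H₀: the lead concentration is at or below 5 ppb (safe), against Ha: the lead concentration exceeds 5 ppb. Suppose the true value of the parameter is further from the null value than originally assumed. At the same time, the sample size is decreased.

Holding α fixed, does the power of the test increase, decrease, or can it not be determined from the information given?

The first change alone would make β decrease; the second alone would make β increase. Which effect dominates depends on the magnitudes, which are not given.
Since power = 1 − β, the effect on power is likewise indeterminate.

Cannot be determined from the information given.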